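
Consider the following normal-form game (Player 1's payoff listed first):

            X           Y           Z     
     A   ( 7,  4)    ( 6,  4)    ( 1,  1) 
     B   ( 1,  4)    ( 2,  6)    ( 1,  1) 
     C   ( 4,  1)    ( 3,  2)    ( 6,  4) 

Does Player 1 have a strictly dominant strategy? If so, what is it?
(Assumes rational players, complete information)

No strictly dominant strategy exists for Player 1

Work:
A strategy strictly dominates another if it gives a strictly higher payoff against every opponent action. Compare each pair of P1's strategies column-by-column:
  A vs B: [7 vs 1, 6 vs 2, 1 vs 1] → A does not strictly dominate B (column Z: 1 ≤ 1)
  A vs C: [7 vs 4, 6 vs 3, 1 vs 6] → A does not strictly dominate C (column Z: 1 ≤ 6)
  B vs A: [1 vs 7, 2 vs 6, 1 vs 1] → B does not strictly dominate A (column X: 1 ≤ 7)
  B vs C: [1 vs 4, 2 vs 3, 1 vs 6] → B does not strictly dominate C (column X: 1 ≤ 4)
  C vs A: [4 vs 7, 3 vs 6, 6 vs 1] → C does not strictly dominate A (column X: 4 ≤ 7)
  C vs B: [4 vs 1, 3 vs 2, 6 vs 1] → C strictly dominates B
No single strategy strictly dominates all others → no strictly dominant strategy.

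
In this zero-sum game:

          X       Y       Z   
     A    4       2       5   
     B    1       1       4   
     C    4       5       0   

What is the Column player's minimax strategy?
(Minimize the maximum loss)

Column should play X, value = 4

Work:
Column player minimizes Row's maximum payoff:
Column X: max payoff to Row = 4
Column Y: max payoff to Row = 5
Column Z: max payoff to Row = 5
Minimum is 4, achieved by column X.
Minimax strategy: X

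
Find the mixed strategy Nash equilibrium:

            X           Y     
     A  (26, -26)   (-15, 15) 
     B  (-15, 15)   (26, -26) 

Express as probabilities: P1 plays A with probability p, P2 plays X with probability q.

p = 0.5, q = 0.5

Work:
Find probabilities that make opponent indifferent:
P2 chooses q to make P1 indifferent between A and B
P1 chooses p to make P2 indifferent between X and Y
Mixed NE: P1 plays (A: 0.5, B: 0.5), P2 plays (X: 0.5, Y: 0.5)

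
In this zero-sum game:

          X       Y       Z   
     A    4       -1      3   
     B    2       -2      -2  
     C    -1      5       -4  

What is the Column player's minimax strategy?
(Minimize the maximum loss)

Column should play Z, value = 3

Work:
Column player minimizes Row's maximum payoff:
Column X: max payoff to Row = 4
Column Y: max payoff to Row = 5
Column Z: max payoff to Row = 3
Minimum is 3, achieved by column Z.
Minimax strategy: Z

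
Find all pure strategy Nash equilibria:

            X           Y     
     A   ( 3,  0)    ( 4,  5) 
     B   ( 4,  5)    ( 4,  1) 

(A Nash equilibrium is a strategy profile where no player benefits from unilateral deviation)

Nash equilibrium: (A, Y), (B, X)

Work:
Best responses:
  P1 vs X: payoffs [3, 4] → best response B (payoff 4)
  P1 vs Y: payoffs [4, 4] → best response A/B (payoff 4)
  P2 vs A: payoffs [0, 5] → best response Y (payoff 5)
  P2 vs B: payoffs [5, 1] → best response X (payoff 5)
Mutual best responses: (A,Y), (B,X) → Nash equilibria.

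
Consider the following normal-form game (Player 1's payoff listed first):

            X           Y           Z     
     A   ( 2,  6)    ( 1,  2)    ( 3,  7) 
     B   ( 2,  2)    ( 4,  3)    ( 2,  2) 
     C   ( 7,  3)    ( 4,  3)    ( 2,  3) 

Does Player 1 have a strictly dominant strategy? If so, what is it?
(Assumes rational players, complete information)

No strictly dominant strategy exists for Player 1

Work:
A strategy strictly dominates another if it gives a strictly higher payoff against every opponent action. Compare each pair of P1's strategies column-by-column:
  A vs B: [2 vs 2, 1 vs 4, 3 vs 2] → A does not strictly dominate B (column X: 2 ≤ 2)
  A vs C: [2 vs 7, 1 vs 4, 3 vs 2] → A does not strictly dominate C (column X: 2 ≤ 7)
  B vs A: [2 vs 2, 4 vs 1, 2 vs 3] → B does not strictly dominate A (column X: 2 ≤ 2)
  B vs C: [2 vs 7, 4 vs 4, 2 vs 2] → B does not strictly dominate C (column X: 2 ≤ 7)
  C vs A: [7 vs 2, 4 vs 1, 2 vs 3] → C does not strictly dominate A (column Z: 2 ≤ 3)
  C vs B: [7 vs 2, 4 vs 4, 2 vs 2] → C does not strictly dominate B (column Y: 4 ≤ 4)
No single strategy strictly dominates all others → no strictly dominant strategy.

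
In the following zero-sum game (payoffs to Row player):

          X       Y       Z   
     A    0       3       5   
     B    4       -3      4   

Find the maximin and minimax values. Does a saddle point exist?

Maximin = 0, Minimax = 3, Saddle: False

Work:
Row minimums: [0, -3] → maximin = 0
Column maximums: [4, 3, 5] → minimax = 3
No saddle point (maximin ≠ minimax). Mixed strategy needed.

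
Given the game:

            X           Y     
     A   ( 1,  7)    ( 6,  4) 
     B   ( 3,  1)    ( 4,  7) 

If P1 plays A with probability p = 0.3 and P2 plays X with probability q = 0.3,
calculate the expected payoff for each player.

E[P1] = 3.94, E[P2] = 5.11

Work:
E[P1] = p·q·π₁(A,X) + p·(1-q)·π₁(A,Y) + (1-p)·q·π₁(B,X) + (1-p)·(1-q)·π₁(B,Y)
= 0.3·0.3·1 + 0.3·0.7·6 + 0.7·0.3·3 + 0.7·0.7·4
= 3.94

E[P2] = 5.11 (similar calculation)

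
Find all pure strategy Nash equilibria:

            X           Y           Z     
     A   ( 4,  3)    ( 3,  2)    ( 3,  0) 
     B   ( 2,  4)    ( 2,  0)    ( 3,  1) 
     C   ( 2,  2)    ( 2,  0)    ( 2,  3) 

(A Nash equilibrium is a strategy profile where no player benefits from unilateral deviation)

Nash equilibrium: (A, X)

Work:
Best responses:
  P1 vs X: payoffs [4, 2, 2] → best response A (payoff 4)
  P1 vs Y: payoffs [3, 2, 2] → best response A (payoff 3)
  P1 vs Z: payoffs [3, 3, 2] → best response A/B (payoff 3)
  P2 vs A: payoffs [3, 2, 0] → best response X (payoff 3)
  P2 vs B: payoffs [4, 0, 1] → best response X (payoff 4)
  P2 vs C: payoffs [2, 0, 3] → best response Z (payoff 3)
Mutual best responses: (A,X) → Nash equilibria.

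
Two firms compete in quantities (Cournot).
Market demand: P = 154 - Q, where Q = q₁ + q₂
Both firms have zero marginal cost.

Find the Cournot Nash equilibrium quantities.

q₁* = q₂* = 51.33; P* = 51.33

Work:
Profit: π_i = P·q_i = (a - q_i - q_j)·q_i
FOC: ∂π_i/∂q_i = a - 2q_i - q_j = 0
Reaction function: q_i = (154 - q_j)/2
Symmetry: q* = 154/3 = 51.33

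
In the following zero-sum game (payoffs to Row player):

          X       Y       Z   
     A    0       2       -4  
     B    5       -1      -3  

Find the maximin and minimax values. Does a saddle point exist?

Maximin = -3, Minimax = -3, Saddle: True

Work:
Row minimums: [-4, -3] → maximin = -3
Column maximums: [5, 2, -3] → minimax = -3
Saddle point exists! Game value = -3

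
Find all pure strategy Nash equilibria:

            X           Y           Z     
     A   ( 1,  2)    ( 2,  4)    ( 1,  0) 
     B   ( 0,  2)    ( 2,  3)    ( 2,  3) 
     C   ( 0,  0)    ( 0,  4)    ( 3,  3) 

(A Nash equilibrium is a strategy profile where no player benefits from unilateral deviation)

Nash equilibrium: (A, Y), (B, Y)

Work:
Best responses:
  P1 vs X: payoffs [1, 0, 0] → best response A (payoff 1)
  P1 vs Y: payoffs [2, 2, 0] → best response A/B (payoff 2)
  P1 vs Z: payoffs [1, 2, 3] → best response C (payoff 3)
  P2 vs A: payoffs [2, 4, 0] → best response Y (payoff 4)
  P2 vs B: payoffs [2, 3, 3] → best response Y/Z (payoff 3)
  P2 vs C: payoffs [0, 4, 3] → best response Y (payoff 4)
Mutual best responses: (A,Y), (B,Y) → Nash equilibria.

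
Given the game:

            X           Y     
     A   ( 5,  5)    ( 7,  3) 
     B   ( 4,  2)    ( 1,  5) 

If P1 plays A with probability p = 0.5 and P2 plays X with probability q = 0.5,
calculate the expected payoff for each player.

E[P1] = 4.25, E[P2] = 3.75

Work:
E[P1] = p·q·π₁(A,X) + p·(1-q)·π₁(A,Y) + (1-p)·q·π₁(B,X) + (1-p)·(1-q)·π₁(B,Y)
= 0.5·0.5·5 + 0.5·0.5·7 + 0.5·0.5·4 + 0.5·0.5·1
= 4.25

E[P2] = 3.75 (similar calculation)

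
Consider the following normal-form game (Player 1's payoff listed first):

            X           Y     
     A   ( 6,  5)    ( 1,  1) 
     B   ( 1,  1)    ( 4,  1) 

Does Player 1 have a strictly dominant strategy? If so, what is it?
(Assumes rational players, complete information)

No strictly dominant strategy exists for Player 1

Work:
A strategy strictly dominates another if it gives a strictly higher payoff against every opponent action. Compare each pair of P1's strategies column-by-column:
  A vs B: [6 vs 1, 1 vs 4] → A does not strictly dominate B (column Y: 1 ≤ 4)
  B vs A: [1 vs 6, 4 vs 1] → B does not strictly dominate A (column X: 1 ≤ 6)
No single strategy strictly dominates all others → no strictly dominant strategy.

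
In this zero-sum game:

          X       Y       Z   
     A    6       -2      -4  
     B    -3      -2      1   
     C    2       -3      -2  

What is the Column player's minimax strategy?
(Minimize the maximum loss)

Column should play Y, value = -2

Work:
Column player minimizes Row's maximum payoff:
Column X: max payoff to Row = 6
Column Y: max payoff to Row = -2
Column Z: max payoff to Row = 1
Minimum is -2, achieved by column Y.
Minimax strategy: Y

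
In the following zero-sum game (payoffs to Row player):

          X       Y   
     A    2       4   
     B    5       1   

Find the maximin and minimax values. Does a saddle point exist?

Maximin = 2, Minimax = 4, Saddle: False

Work:
Row minimums: [2, 1] → maximin = 2
Column maximums: [5, 4] → minimax = 4
No saddle point (maximin ≠ minimax). Mixed strategy needed.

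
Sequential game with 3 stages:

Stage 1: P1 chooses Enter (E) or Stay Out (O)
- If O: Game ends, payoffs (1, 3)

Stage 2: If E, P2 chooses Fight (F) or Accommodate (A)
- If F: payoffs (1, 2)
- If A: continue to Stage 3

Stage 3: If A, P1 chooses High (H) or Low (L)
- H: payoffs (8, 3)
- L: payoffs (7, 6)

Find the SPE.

SPE: (E, A, H); Outcome (8, 3)

Work:
Stage 3: P1 chooses H (8 vs 7)
Stage 2: P2: F->2, A->3 (anticipating H). Choose A
Stage 1: P1: O->1, E->8 (anticipating A, H). Choose E
SPE path: E -> A -> H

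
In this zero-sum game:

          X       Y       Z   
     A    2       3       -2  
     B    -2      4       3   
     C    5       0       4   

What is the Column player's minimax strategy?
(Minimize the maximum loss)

Column should play Y or Z (all achieve the minimum), value = 4

Work:
Column player minimizes Row's maximum payoff:
Column X: max payoff to Row = 5
Column Y: max payoff to Row = 4
Column Z: max payoff to Row = 4
Minimum is 4, achieved by columns Y, Z (tied).
Each of Y or Z is a minimax strategy.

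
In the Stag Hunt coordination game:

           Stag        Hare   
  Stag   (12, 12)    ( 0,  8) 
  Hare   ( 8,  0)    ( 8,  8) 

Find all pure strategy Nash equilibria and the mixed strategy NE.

Pure NE: (Stag, Stag) and (Hare, Hare); Mixed NE: p = 0.6667, q = 0.6667

Work:
Check pure NE:
(Stag, Stag): (12, 12) - no unilateral deviation beneficial
(Hare, Hare): (8, 8) - no unilateral deviation beneficial
Mixed NE: P1 plays Stag with p = 0.6667, P2 plays Stag with q = 0.6667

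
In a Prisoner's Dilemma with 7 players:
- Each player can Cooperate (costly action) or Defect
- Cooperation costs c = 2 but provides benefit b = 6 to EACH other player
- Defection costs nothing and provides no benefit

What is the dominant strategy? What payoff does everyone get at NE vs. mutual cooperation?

Dominant: Defect; NE payoff = 0; Coop payoff = 34

Work:
Defect dominates (saves cost c = 2, benefit to others is external)
NE: All defect → everyone gets 0
If all cooperate: each receives (6)×6 - 2 = 34
Social dilemma: 34 > 0 but NE gives 0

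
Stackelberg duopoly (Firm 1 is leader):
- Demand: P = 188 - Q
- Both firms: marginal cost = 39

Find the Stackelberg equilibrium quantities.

q₁* (leader) = 74.5, q₂* (follower) = 37.25

Work:
Follower's reaction: q₂ = (a - c - q₁)/2
Leader substitutes: π₁ = q₁·(a - q₁ - (a-c-q₁)/2 - c)
FOC: q₁* = (188 - 39)/2 = 74.50
Then: q₂* = (188 - 39 - 74.5)/2 = 37.25
Leader has first-mover advantage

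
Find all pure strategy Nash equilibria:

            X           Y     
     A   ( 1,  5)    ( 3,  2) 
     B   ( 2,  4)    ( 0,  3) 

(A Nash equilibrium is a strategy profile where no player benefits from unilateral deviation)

Nash equilibrium: (B, X)

Work:
Best responses:
  P1 vs X: payoffs [1, 2] → best response B (payoff 2)
  P1 vs Y: payoffs [3, 0] → best response A (payoff 3)
  P2 vs A: payoffs [5, 2] → best response X (payoff 5)
  P2 vs B: payoffs [4, 3] → best response X (payoff 4)
Mutual best responses: (B,X) → Nash equilibria.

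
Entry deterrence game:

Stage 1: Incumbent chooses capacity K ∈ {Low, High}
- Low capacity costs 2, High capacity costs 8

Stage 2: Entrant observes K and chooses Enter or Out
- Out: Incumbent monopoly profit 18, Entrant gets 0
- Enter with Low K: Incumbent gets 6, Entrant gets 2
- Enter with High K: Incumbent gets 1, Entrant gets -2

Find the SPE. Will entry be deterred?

SPE: (High, Enter|Low, Out|High); Entry deterred. Incumbent net profit = 10

Work:
After Low K: Entrant enters (2 > 0)
After High K: Entrant stays out (-2 < 0)
Incumbent: Low → 6−2=4, High → 18−8=10
Incumbent chooses High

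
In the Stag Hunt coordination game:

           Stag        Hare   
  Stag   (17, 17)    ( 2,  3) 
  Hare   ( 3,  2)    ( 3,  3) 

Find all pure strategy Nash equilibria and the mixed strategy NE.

Pure NE: (Stag, Stag) and (Hare, Hare); Mixed NE: p = 0.0667, q = 0.0667

Work:
Check pure NE:
(Stag, Stag): (17, 17) - no unilateral deviation beneficial
(Hare, Hare): (3, 3) - no unilateral deviation beneficial
Mixed NE: P1 plays Stag with p = 0.0667, P2 plays Stag with q = 0.0667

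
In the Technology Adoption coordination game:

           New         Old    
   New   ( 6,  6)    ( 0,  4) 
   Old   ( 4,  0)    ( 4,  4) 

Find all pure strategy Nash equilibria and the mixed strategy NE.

Pure NE: (New, New) and (Old, Old); Mixed NE: p = 0.6667, q = 0.6667

Work:
Check pure NE:
(New, New): (6, 6) - no unilateral deviation beneficial
(Old, Old): (4, 4) - no unilateral deviation beneficial
Mixed NE: P1 plays New with p = 0.6667, P2 plays New with q = 0.6667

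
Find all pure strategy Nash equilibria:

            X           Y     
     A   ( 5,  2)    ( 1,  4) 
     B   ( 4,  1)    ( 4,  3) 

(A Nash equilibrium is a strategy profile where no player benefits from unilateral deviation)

Nash equilibrium: (B, Y)

Work:
Best responses:
  P1 vs X: payoffs [5, 4] → best response A (payoff 5)
  P1 vs Y: payoffs [1, 4] → best response B (payoff 4)
  P2 vs A: payoffs [2, 4] → best response Y (payoff 4)
  P2 vs B: payoffs [1, 3] → best response Y (payoff 3)
Mutual best responses: (B,Y) → Nash equilibria.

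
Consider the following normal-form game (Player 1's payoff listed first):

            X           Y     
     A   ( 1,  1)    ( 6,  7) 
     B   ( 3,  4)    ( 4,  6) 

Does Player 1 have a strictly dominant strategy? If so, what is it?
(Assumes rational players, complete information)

No strictly dominant strategy exists for Player 1

Work:
A strategy strictly dominates another if it gives a strictly higher payoff against every opponent action. Compare each pair of P1's strategies column-by-column:
  A vs B: [1 vs 3, 6 vs 4] → A does not strictly dominate B (column X: 1 ≤ 3)
  B vs A: [3 vs 1, 4 vs 6] → B does not strictly dominate A (column Y: 4 ≤ 6)
No single strategy strictly dominates all others → no strictly dominant strategy.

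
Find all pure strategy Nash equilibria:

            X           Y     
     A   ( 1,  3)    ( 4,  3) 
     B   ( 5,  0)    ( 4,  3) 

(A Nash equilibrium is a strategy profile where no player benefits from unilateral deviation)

Nash equilibrium: (A, Y), (B, Y)

Work:
Best responses:
  P1 vs X: payoffs [1, 5] → best response B (payoff 5)
  P1 vs Y: payoffs [4, 4] → best response A/B (payoff 4)
  P2 vs A: payoffs [3, 3] → best response X/Y (payoff 3)
  P2 vs B: payoffs [0, 3] → best response Y (payoff 3)
Mutual best responses: (A,Y), (B,Y) → Nash equilibria.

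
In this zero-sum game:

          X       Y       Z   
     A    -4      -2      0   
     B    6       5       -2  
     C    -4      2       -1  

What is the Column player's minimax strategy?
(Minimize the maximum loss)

Column should play Z, value = 0

Work:
Column player minimizes Row's maximum payoff:
Column X: max payoff to Row = 6
Column Y: max payoff to Row = 5
Column Z: max payoff to Row = 0
Minimum is 0, achieved by column Z.
Minimax strategy: Z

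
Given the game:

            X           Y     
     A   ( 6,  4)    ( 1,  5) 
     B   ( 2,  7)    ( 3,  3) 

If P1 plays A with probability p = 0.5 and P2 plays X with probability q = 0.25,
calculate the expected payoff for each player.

E[P1] = 2.5, E[P2] = 4.375

Work:
E[P1] = p·q·π₁(A,X) + p·(1-q)·π₁(A,Y) + (1-p)·q·π₁(B,X) + (1-p)·(1-q)·π₁(B,Y)
= 0.5·0.25·6 + 0.5·0.75·1 + 0.5·0.25·2 + 0.5·0.75·3
= 2.5

E[P2] = 4.375 (similar calculation)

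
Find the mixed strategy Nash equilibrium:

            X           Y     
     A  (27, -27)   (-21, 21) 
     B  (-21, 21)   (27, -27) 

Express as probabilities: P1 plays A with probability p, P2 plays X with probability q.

p = 0.5, q = 0.5

Work:
Find probabilities that make opponent indifferent:
P2 chooses q to make P1 indifferent between A and B
P1 chooses p to make P2 indifferent between X and Y
Mixed NE: P1 plays (A: 0.5, B: 0.5), P2 plays (X: 0.5, Y: 0.5)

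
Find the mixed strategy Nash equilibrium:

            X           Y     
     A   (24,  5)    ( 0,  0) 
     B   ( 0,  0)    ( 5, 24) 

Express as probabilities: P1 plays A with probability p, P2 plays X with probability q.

p = 0.8276, q = 0.1724

Work:
Find probabilities that make opponent indifferent:
P2 chooses q to make P1 indifferent between A and B
P1 chooses p to make P2 indifferent between X and Y
Mixed NE: P1 plays (A: 0.8276, B: 0.1724), P2 plays (X: 0.1724, Y: 0.8276)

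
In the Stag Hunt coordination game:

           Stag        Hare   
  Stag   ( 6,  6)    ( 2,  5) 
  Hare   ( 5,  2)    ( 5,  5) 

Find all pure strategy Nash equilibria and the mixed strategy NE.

Pure NE: (Stag, Stag) and (Hare, Hare); Mixed NE: p = 0.75, q = 0.75

Work:
Check pure NE:
(Stag, Stag): (6, 6) - no unilateral deviation beneficial
(Hare, Hare): (5, 5) - no unilateral deviation beneficial
Mixed NE: P1 plays Stag with p = 0.75, P2 plays Stag with q = 0.75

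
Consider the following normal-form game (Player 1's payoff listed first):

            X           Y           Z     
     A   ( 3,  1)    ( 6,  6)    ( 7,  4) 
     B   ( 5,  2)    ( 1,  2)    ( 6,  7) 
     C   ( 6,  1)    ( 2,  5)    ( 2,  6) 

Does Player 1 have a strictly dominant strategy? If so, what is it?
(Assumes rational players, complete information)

No strictly dominant strategy exists for Player 1

Work:
A strategy strictly dominates another if it gives a strictly higher payoff against every opponent action. Compare each pair of P1's strategies column-by-column:
  A vs B: [3 vs 5, 6 vs 1, 7 vs 6] → A does not strictly dominate B (column X: 3 ≤ 5)
  A vs C: [3 vs 6, 6 vs 2, 7 vs 2] → A does not strictly dominate C (column X: 3 ≤ 6)
  B vs A: [5 vs 3, 1 vs 6, 6 vs 7] → B does not strictly dominate A (column Y: 1 ≤ 6)
  B vs C: [5 vs 6, 1 vs 2, 6 vs 2] → B does not strictly dominate C (column X: 5 ≤ 6)
  C vs A: [6 vs 3, 2 vs 6, 2 vs 7] → C does not strictly dominate A (column Y: 2 ≤ 6)
  C vs B: [6 vs 5, 2 vs 1, 2 vs 6] → C does not strictly dominate B (column Z: 2 ≤ 6)
No single strategy strictly dominates all others → no strictly dominant strategy.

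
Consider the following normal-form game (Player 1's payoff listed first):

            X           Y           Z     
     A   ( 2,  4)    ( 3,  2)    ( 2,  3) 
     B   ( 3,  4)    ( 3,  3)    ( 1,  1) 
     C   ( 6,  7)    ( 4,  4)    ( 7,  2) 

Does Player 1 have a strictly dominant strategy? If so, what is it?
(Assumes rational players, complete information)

Yes, Player 1's strictly dominant strategy is C

Work:
A strategy strictly dominates another if it gives a strictly higher payoff against every opponent action. Compare each pair of P1's strategies column-by-column:
  A vs B: [2 vs 3, 3 vs 3, 2 vs 1] → A does not strictly dominate B (column X: 2 ≤ 3)
  A vs C: [2 vs 6, 3 vs 4, 2 vs 7] → A does not strictly dominate C (column X: 2 ≤ 6)
  B vs A: [3 vs 2, 3 vs 3, 1 vs 2] → B does not strictly dominate A (column Y: 3 ≤ 3)
  B vs C: [3 vs 6, 3 vs 4, 1 vs 7] → B does not strictly dominate C (column X: 3 ≤ 6)
  C vs A: [6 vs 2, 4 vs 3, 7 vs 2] → C strictly dominates A
  C vs B: [6 vs 3, 4 vs 3, 7 vs 1] → C strictly dominates B
C strictly dominates every other strategy → strictly dominant.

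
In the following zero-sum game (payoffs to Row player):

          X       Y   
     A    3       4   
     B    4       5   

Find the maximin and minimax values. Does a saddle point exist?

Maximin = 4, Minimax = 4, Saddle: True

Work:
Row minimums: [3, 4] → maximin = 4
Column maximums: [4, 5] → minimax = 4
Saddle point exists! Game value = 4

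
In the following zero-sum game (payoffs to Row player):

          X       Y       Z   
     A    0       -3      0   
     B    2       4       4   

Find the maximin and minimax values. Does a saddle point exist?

Maximin = 2, Minimax = 2, Saddle: True

Work:
Row minimums: [-3, 2] → maximin = 2
Column maximums: [2, 4, 4] → minimax = 2
Saddle point exists! Game value = 2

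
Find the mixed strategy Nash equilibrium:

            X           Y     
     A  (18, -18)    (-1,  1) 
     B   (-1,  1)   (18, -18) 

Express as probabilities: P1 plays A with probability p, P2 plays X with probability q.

p = 0.5, q = 0.5

Work:
Find probabilities that make opponent indifferent:
P2 chooses q to make P1 indifferent between A and B
P1 chooses p to make P2 indifferent between X and Y
Mixed NE: P1 plays (A: 0.5, B: 0.5), P2 plays (X: 0.5, Y: 0.5)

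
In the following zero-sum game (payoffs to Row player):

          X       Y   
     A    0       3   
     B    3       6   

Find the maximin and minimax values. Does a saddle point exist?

Maximin = 3, Minimax = 3, Saddle: True

Work:
Row minimums: [0, 3] → maximin = 3
Column maximums: [3, 6] → minimax = 3
Saddle point exists! Game value = 3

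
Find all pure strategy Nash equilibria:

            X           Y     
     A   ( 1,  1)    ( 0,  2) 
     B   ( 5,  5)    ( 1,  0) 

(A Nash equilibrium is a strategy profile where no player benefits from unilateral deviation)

Nash equilibrium: (B, X)

Work:
Best responses:
  P1 vs X: payoffs [1, 5] → best response B (payoff 5)
  P1 vs Y: payoffs [0, 1] → best response B (payoff 1)
  P2 vs A: payoffs [1, 2] → best response Y (payoff 2)
  P2 vs B: payoffs [5, 0] → best response X (payoff 5)
Mutual best responses: (B,X) → Nash equilibria.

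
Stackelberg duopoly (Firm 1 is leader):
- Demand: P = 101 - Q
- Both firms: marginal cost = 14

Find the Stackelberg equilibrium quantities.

q₁* (leader) = 43.5, q₂* (follower) = 21.75

Work:
Follower's reaction: q₂ = (a - c - q₁)/2
Leader substitutes: π₁ = q₁·(a - q₁ - (a-c-q₁)/2 - c)
FOC: q₁* = (101 - 14)/2 = 43.50
Then: q₂* = (101 - 14 - 43.5)/2 = 21.75
Leader has first-mover advantage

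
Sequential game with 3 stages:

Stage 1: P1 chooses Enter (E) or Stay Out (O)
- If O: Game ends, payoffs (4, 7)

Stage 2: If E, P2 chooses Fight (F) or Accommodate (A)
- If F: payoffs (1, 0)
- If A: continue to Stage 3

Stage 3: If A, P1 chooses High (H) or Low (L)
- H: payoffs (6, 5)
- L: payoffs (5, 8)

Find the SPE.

SPE: (E, A, H); Outcome (6, 5)

Work:
Stage 3: P1 chooses H (6 vs 5)
Stage 2: P2: F->0, A->5 (anticipating H). Choose A
Stage 1: P1: O->4, E->6 (anticipating A, H). Choose E
SPE path: E -> A -> H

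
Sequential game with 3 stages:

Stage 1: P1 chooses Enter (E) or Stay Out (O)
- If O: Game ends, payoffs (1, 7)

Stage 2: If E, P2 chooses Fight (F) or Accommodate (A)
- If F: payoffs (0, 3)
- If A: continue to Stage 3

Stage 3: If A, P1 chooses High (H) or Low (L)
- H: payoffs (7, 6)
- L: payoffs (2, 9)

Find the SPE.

SPE: (E, A, H); Outcome (7, 6)

Work:
Stage 3: P1 chooses H (7 vs 2)
Stage 2: P2: F->3, A->6 (anticipating H). Choose A
Stage 1: P1: O->1, E->7 (anticipating A, H). Choose E
SPE path: E -> A -> H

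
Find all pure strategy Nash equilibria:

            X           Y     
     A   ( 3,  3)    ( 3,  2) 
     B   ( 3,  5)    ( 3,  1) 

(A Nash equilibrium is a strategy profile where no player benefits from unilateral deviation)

Nash equilibrium: (A, X), (B, X)

Work:
Best responses:
  P1 vs X: payoffs [3, 3] → best response A/B (payoff 3)
  P1 vs Y: payoffs [3, 3] → best response A/B (payoff 3)
  P2 vs A: payoffs [3, 2] → best response X (payoff 3)
  P2 vs B: payoffs [5, 1] → best response X (payoff 5)
Mutual best responses: (A,X), (B,X) → Nash equilibria.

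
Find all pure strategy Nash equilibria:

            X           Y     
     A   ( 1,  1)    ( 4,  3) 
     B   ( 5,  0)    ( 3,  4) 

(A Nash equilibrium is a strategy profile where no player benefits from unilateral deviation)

Nash equilibrium: (A, Y)

Work:
Best responses:
  P1 vs X: payoffs [1, 5] → best response B (payoff 5)
  P1 vs Y: payoffs [4, 3] → best response A (payoff 4)
  P2 vs A: payoffs [1, 3] → best response Y (payoff 3)
  P2 vs B: payoffs [0, 4] → best response Y (payoff 4)
Mutual best responses: (A,Y) → Nash equilibria.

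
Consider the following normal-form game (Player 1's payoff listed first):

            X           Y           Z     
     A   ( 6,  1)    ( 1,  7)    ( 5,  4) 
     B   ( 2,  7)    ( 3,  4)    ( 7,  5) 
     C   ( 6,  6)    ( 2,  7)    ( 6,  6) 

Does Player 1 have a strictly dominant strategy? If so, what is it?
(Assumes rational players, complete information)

No strictly dominant strategy exists for Player 1

Work:
A strategy strictly dominates another if it gives a strictly higher payoff against every opponent action. Compare each pair of P1's strategies column-by-column:
  A vs B: [6 vs 2, 1 vs 3, 5 vs 7] → A does not strictly dominate B (column Y: 1 ≤ 3)
  A vs C: [6 vs 6, 1 vs 2, 5 vs 6] → A does not strictly dominate C (column X: 6 ≤ 6)
  B vs A: [2 vs 6, 3 vs 1, 7 vs 5] → B does not strictly dominate A (column X: 2 ≤ 6)
  B vs C: [2 vs 6, 3 vs 2, 7 vs 6] → B does not strictly dominate C (column X: 2 ≤ 6)
  C vs A: [6 vs 6, 2 vs 1, 6 vs 5] → C does not strictly dominate A (column X: 6 ≤ 6)
  C vs B: [6 vs 2, 2 vs 3, 6 vs 7] → C does not strictly dominate B (column Y: 2 ≤ 3)
No single strategy strictly dominates all others → no strictly dominant strategy.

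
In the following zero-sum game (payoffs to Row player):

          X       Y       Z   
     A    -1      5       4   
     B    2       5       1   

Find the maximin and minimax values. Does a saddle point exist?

Maximin = 1, Minimax = 2, Saddle: False

Work:
Row minimums: [-1, 1] → maximin = 1
Column maximums: [2, 5, 4] → minimax = 2
No saddle point (maximin ≠ minimax). Mixed strategy needed.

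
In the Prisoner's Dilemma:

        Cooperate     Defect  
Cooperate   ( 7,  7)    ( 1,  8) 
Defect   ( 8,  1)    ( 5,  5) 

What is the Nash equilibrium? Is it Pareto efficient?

(Defect, Defect) is NE; not Pareto efficient

Work:
Defect dominates Cooperate for both players:
If P2 cooperates: Defect (8) > Cooperate (7)
If P2 defects: Defect (5) > Cooperate (1)
NE: (Defect, Defect) with payoff (5, 5)
But (Cooperate, Cooperate) = (7, 7) Pareto dominates (5, 5)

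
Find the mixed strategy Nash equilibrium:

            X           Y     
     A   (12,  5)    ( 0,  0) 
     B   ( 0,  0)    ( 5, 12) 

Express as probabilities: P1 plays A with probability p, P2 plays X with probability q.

p = 0.7059, q = 0.2941

Work:
Find probabilities that make opponent indifferent:
P2 chooses q to make P1 indifferent between A and B
P1 chooses p to make P2 indifferent between X and Y
Mixed NE: P1 plays (A: 0.7059, B: 0.2941), P2 plays (X: 0.2941, Y: 0.7059)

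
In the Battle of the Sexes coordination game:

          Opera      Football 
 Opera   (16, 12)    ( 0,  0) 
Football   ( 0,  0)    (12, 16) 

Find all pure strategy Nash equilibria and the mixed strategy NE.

Pure NE: (Opera, Opera) and (Football, Football); Mixed NE: p = 0.5714, q = 0.4286

Work:
Check pure NE:
(Opera, Opera): (16, 12) - no unilateral deviation beneficial
(Football, Football): (12, 16) - no unilateral deviation beneficial
Mixed NE: P1 plays Opera with p = 0.5714, P2 plays Opera with q = 0.4286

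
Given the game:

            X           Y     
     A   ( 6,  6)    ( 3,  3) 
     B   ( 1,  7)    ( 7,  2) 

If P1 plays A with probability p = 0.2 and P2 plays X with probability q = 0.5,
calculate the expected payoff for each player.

E[P1] = 4.1, E[P2] = 4.5

Work:
E[P1] = p·q·π₁(A,X) + p·(1-q)·π₁(A,Y) + (1-p)·q·π₁(B,X) + (1-p)·(1-q)·π₁(B,Y)
= 0.2·0.5·6 + 0.2·0.5·3 + 0.8·0.5·1 + 0.8·0.5·7
= 4.1

E[P2] = 4.5 (similar calculation)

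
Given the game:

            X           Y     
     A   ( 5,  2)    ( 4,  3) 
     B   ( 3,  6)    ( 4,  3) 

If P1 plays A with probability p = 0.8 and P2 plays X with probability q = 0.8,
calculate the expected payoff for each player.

E[P1] = 4.48, E[P2] = 2.84

Work:
E[P1] = p·q·π₁(A,X) + p·(1-q)·π₁(A,Y) + (1-p)·q·π₁(B,X) + (1-p)·(1-q)·π₁(B,Y)
= 0.8·0.8·5 + 0.8·0.2·4 + 0.2·0.8·3 + 0.2·0.2·4
= 4.48

E[P2] = 2.84 (similar calculation)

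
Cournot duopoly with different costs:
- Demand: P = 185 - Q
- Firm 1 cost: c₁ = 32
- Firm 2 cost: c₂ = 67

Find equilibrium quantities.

q₁* = 62.67, q₂* = 27.67

Work:
Reaction: q₁ = (185 - 32 - q₂)/2
Reaction: q₂ = (185 - 67 - q₁)/2
Solve simultaneously:
q₁* = (185 - 2×32 + 67)/3 = 62.67
q₂* = (185 - 2×67 + 32)/3 = 27.67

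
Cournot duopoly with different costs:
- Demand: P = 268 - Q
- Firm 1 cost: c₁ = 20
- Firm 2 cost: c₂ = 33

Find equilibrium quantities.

q₁* = 87.0, q₂* = 74.0

Work:
Reaction: q₁ = (268 - 20 - q₂)/2
Reaction: q₂ = (268 - 33 - q₁)/2
Solve simultaneously:
q₁* = (268 - 2×20 + 33)/3 = 87.0
q₂* = (268 - 2×33 + 20)/3 = 74.0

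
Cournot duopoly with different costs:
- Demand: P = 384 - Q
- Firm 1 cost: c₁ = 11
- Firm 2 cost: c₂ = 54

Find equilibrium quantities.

q₁* = 138.67, q₂* = 95.67

Work:
Reaction: q₁ = (384 - 11 - q₂)/2
Reaction: q₂ = (384 - 54 - q₁)/2
Solve simultaneously:
q₁* = (384 - 2×11 + 54)/3 = 138.67
q₂* = (384 - 2×54 + 11)/3 = 95.67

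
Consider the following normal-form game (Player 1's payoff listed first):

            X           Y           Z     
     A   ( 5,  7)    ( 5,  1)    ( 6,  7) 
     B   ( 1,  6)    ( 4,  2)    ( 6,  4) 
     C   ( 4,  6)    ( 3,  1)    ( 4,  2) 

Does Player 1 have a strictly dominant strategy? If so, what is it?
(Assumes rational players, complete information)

No strictly dominant strategy exists for Player 1

Work:
A strategy strictly dominates another if it gives a strictly higher payoff against every opponent action. Compare each pair of P1's strategies column-by-column:
  A vs B: [5 vs 1, 5 vs 4, 6 vs 6] → A does not strictly dominate B (column Z: 6 ≤ 6)
  A vs C: [5 vs 4, 5 vs 3, 6 vs 4] → A strictly dominates C
  B vs A: [1 vs 5, 4 vs 5, 6 vs 6] → B does not strictly dominate A (column X: 1 ≤ 5)
  B vs C: [1 vs 4, 4 vs 3, 6 vs 4] → B does not strictly dominate C (column X: 1 ≤ 4)
  C vs A: [4 vs 5, 3 vs 5, 4 vs 6] → C does not strictly dominate A (column X: 4 ≤ 5)
  C vs B: [4 vs 1, 3 vs 4, 4 vs 6] → C does not strictly dominate B (column Y: 3 ≤ 4)
No single strategy strictly dominates all others → no strictly dominant strategy.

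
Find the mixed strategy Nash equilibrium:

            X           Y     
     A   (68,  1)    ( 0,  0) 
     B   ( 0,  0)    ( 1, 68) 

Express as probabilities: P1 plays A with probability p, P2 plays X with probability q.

p = 0.9855, q = 0.0145

Work:
Find probabilities that make opponent indifferent:
P2 chooses q to make P1 indifferent between A and B
P1 chooses p to make P2 indifferent between X and Y
Mixed NE: P1 plays (A: 0.9855, B: 0.0145), P2 plays (X: 0.0145, Y: 0.9855)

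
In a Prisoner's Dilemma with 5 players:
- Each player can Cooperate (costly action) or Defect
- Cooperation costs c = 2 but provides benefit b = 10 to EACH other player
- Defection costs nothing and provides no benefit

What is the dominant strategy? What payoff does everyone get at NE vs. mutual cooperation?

Dominant: Defect; NE payoff = 0; Coop payoff = 38

Work:
Defect dominates (saves cost c = 2, benefit to others is external)
NE: All defect → everyone gets 0
If all cooperate: each receives (4)×10 - 2 = 38
Social dilemma: 38 > 0 but NE gives 0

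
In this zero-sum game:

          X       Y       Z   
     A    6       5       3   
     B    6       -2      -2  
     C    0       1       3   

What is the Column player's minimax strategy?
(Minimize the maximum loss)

Column should play Z, value = 3

Work:
Column player minimizes Row's maximum payoff:
Column X: max payoff to Row = 6
Column Y: max payoff to Row = 5
Column Z: max payoff to Row = 3
Minimum is 3, achieved by column Z.
Minimax strategy: Z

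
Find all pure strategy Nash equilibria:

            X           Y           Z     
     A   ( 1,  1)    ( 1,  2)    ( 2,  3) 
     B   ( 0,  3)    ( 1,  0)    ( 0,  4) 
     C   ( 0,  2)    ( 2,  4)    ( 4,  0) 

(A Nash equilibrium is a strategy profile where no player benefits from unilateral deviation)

Nash equilibrium: (C, Y)

Work:
Best responses:
  P1 vs X: payoffs [1, 0, 0] → best response A (payoff 1)
  P1 vs Y: payoffs [1, 1, 2] → best response C (payoff 2)
  P1 vs Z: payoffs [2, 0, 4] → best response C (payoff 4)
  P2 vs A: payoffs [1, 2, 3] → best response Z (payoff 3)
  P2 vs B: payoffs [3, 0, 4] → best response Z (payoff 4)
  P2 vs C: payoffs [2, 4, 0] → best response Y (payoff 4)
Mutual best responses: (C,Y) → Nash equilibria.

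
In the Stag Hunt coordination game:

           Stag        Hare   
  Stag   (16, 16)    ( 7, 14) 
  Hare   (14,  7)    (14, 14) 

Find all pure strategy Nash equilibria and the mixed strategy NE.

Pure NE: (Stag, Stag) and (Hare, Hare); Mixed NE: p = 0.7778, q = 0.7778

Work:
Check pure NE:
(Stag, Stag): (16, 16) - no unilateral deviation beneficial
(Hare, Hare): (14, 14) - no unilateral deviation beneficial
Mixed NE: P1 plays Stag with p = 0.7778, P2 plays Stag with q = 0.7778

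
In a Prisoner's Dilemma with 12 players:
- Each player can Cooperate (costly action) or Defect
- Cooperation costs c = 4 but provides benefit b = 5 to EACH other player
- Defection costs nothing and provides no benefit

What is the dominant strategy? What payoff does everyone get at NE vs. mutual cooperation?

Dominant: Defect; NE payoff = 0; Coop payoff = 51

Work:
Defect dominates (saves cost c = 4, benefit to others is external)
NE: All defect → everyone gets 0
If all cooperate: each receives (11)×5 - 4 = 51
Social dilemma: 51 > 0 but NE gives 0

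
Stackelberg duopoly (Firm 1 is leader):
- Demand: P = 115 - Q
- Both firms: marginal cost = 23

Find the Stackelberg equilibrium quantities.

q₁* (leader) = 46.0, q₂* (follower) = 23.0

Work:
Follower's reaction: q₂ = (a - c - q₁)/2
Leader substitutes: π₁ = q₁·(a - q₁ - (a-c-q₁)/2 - c)
FOC: q₁* = (115 - 23)/2 = 46.00
Then: q₂* = (115 - 23 - 46.0)/2 = 23.00
Leader has first-mover advantage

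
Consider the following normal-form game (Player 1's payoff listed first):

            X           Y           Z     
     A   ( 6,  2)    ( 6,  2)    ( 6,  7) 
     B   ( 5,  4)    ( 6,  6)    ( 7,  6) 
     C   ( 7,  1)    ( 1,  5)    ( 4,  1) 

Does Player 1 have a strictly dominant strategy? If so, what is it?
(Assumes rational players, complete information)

No strictly dominant strategy exists for Player 1

Work:
A strategy strictly dominates another if it gives a strictly higher payoff against every opponent action. Compare each pair of P1's strategies column-by-column:
  A vs B: [6 vs 5, 6 vs 6, 6 vs 7] → A does not strictly dominate B (column Y: 6 ≤ 6)
  A vs C: [6 vs 7, 6 vs 1, 6 vs 4] → A does not strictly dominate C (column X: 6 ≤ 7)
  B vs A: [5 vs 6, 6 vs 6, 7 vs 6] → B does not strictly dominate A (column X: 5 ≤ 6)
  B vs C: [5 vs 7, 6 vs 1, 7 vs 4] → B does not strictly dominate C (column X: 5 ≤ 7)
  C vs A: [7 vs 6, 1 vs 6, 4 vs 6] → C does not strictly dominate A (column Y: 1 ≤ 6)
  C vs B: [7 vs 5, 1 vs 6, 4 vs 7] → C does not strictly dominate B (column Y: 1 ≤ 6)
No single strategy strictly dominates all others → no strictly dominant strategy.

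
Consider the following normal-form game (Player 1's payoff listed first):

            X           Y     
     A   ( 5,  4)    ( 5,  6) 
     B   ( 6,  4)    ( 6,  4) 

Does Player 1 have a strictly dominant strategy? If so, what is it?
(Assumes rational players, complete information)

Yes, Player 1's strictly dominant strategy is B

Work:
A strategy strictly dominates another if it gives a strictly higher payoff against every opponent action. Compare each pair of P1's strategies column-by-column:
  A vs B: [5 vs 6, 5 vs 6] → A does not strictly dominate B (column X: 5 ≤ 6)
  B vs A: [6 vs 5, 6 vs 5] → B strictly dominates A
B strictly dominates every other strategy → strictly dominant.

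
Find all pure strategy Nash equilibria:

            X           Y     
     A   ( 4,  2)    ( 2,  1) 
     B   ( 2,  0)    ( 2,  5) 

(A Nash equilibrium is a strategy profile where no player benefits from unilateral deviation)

Nash equilibrium: (A, X), (B, Y)

Work:
Best responses:
  P1 vs X: payoffs [4, 2] → best response A (payoff 4)
  P1 vs Y: payoffs [2, 2] → best response A/B (payoff 2)
  P2 vs A: payoffs [2, 1] → best response X (payoff 2)
  P2 vs B: payoffs [0, 5] → best response Y (payoff 5)
Mutual best responses: (A,X), (B,Y) → Nash equilibria.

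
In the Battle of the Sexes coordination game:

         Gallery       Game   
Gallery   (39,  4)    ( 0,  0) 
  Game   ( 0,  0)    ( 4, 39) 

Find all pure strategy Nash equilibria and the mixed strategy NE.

Pure NE: (Gallery, Gallery) and (Game, Game); Mixed NE: p = 0.907, q = 0.093

Work:
Check pure NE:
(Gallery, Gallery): (39, 4) - no unilateral deviation beneficial
(Game, Game): (4, 39) - no unilateral deviation beneficial
Mixed NE: P1 plays Gallery with p = 0.907, P2 plays Gallery with q = 0.093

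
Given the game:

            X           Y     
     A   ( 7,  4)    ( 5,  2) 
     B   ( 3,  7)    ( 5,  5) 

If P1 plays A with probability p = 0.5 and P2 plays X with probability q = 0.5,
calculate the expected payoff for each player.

E[P1] = 5.0, E[P2] = 4.5

Work:
E[P1] = p·q·π₁(A,X) + p·(1-q)·π₁(A,Y) + (1-p)·q·π₁(B,X) + (1-p)·(1-q)·π₁(B,Y)
= 0.5·0.5·7 + 0.5·0.5·5 + 0.5·0.5·3 + 0.5·0.5·5
= 5.0

E[P2] = 4.5 (similar calculation)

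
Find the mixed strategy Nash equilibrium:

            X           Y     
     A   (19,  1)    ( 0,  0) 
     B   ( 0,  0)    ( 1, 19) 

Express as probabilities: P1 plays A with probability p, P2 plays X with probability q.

p = 0.95, q = 0.05

Work:
Find probabilities that make opponent indifferent:
P2 chooses q to make P1 indifferent between A and B
P1 chooses p to make P2 indifferent between X and Y
Mixed NE: P1 plays (A: 0.95, B: 0.05), P2 plays (X: 0.05, Y: 0.95)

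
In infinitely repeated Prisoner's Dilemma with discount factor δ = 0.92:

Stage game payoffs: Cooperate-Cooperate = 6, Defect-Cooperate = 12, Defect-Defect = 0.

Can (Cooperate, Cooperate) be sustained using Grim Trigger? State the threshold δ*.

δ* = 0.5; since δ = 0.92 ≥ 0.5, cooperation can be sustained

Work:
For Grim Trigger:
Cooperate forever: 6/(1-δ)
Defect then punished: 12 + 0·δ/(1-δ)
Need: 6/(1-δ) ≥ 12 + 0·δ/(1-δ)
Solving: δ ≥ (T-R)/(T-P) = (12-6)/(12-0) = 0.5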